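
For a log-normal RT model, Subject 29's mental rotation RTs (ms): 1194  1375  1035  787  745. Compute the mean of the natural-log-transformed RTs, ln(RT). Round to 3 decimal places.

6.907

ln(RT): 7.0851, 7.2262, 6.9422, 6.6682, 6.6134
Σ ln(RT) = 34.5350
Mean = 34.5350/5 = 6.90701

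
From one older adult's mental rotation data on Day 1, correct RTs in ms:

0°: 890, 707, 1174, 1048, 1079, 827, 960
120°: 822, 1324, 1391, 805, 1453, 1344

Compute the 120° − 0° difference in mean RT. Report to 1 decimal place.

M(0°) = 6685/7 = 955.000
M(120°) = 7139/6 = 1189.833
Difference = 1189.833 − 955.000 = 234.833 ms

234.8 ms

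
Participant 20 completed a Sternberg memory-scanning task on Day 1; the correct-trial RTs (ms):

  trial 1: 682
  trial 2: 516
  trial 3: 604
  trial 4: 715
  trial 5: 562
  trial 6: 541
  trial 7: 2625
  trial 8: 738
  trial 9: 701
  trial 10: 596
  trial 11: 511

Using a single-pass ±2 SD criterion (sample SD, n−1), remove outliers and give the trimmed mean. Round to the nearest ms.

n = 11, ΣRT = 8791, M = 799.182
Σ(x−M)² = 3733345.64; s = √(3733345.64/10) = 611.011
Cutoffs: 799.182 ± 2·611.011 → [-422.8, 2021.2]
Outside: 2625 → excluded.
Retained (n=10): Σ = 6166, mean = 6166/10 = 616.600

617 ms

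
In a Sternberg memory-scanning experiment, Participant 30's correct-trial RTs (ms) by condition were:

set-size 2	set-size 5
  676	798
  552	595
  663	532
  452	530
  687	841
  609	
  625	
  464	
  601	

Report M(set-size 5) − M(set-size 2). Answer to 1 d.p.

67.1 ms

M(set-size 2) = 5329/9 = 592.111
M(set-size 5) = 3296/5 = 659.200
Difference = 659.200 − 592.111 = 67.089 ms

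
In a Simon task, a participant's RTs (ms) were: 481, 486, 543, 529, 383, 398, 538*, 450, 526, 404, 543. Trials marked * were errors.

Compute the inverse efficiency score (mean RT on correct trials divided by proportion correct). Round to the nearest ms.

Correct trials (n=10): 481, 486, 543, 529, 383, 398, 450, 526, 404, 543
Mean correct RT = 4743/10 = 474.3000 ms
Proportion correct = 10/11
IES = 474.3000 / (10/11) = 521.730 ms

522 ms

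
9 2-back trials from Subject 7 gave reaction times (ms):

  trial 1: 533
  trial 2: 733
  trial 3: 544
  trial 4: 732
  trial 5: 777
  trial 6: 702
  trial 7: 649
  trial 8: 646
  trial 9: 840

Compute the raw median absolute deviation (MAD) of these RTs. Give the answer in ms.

Sorted: 533, 544, 646, 649, 702, 732, 733, 777, 840 → median = 702
|x − 702|: 169, 31, 158, 30, 75, 0, 53, 56, 138
Sorted deviations: 0, 30, 31, 53, 56, 75, 138, 158, 169 → MAD = 56

56 ms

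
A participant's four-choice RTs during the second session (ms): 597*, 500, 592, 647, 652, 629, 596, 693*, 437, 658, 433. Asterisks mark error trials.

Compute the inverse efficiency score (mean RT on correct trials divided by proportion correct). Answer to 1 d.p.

698.6 ms

Correct trials (n=9): 500, 592, 647, 652, 629, 596, 437, 658, 433
Mean correct RT = 5144/9 = 571.5556 ms
Proportion correct = 9/11
IES = 571.5556 / (9/11) = 698.568 ms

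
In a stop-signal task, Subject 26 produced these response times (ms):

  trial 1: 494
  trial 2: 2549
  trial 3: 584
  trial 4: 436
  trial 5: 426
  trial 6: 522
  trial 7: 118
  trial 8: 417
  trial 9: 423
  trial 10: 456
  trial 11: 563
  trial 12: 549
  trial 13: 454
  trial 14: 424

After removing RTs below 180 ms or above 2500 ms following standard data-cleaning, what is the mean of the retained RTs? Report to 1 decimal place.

479.0 ms

Excluded: 118, 2549
Retained (n=12): Σ = 5748
Mean = 5748/12 = 479.0000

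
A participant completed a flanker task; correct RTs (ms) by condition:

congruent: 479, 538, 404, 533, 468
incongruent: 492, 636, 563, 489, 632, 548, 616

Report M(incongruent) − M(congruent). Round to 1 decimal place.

83.6 ms

M(congruent) = 2422/5 = 484.400
M(incongruent) = 3976/7 = 568.000
Difference = 568.000 − 484.400 = 83.600 ms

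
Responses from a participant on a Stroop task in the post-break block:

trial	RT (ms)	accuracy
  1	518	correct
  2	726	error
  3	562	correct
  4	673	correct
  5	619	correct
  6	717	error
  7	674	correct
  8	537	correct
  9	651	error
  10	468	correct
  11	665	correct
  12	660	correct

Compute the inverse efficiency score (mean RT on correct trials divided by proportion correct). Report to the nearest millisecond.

796 ms

Correct trials (n=9): 518, 562, 673, 619, 674, 537, 468, 665, 660
Mean correct RT = 5376/9 = 597.3333 ms
Proportion correct = 9/12
IES = 597.3333 / (9/12) = 796.444 ms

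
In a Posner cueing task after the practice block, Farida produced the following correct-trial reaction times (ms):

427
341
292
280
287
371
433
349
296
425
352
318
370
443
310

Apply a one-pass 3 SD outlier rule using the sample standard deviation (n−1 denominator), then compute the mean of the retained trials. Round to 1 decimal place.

n = 15, ΣRT = 5294, M = 352.933
Σ(x−M)² = 45662.93; s = √(45662.93/14) = 57.111
Cutoffs: 352.933 ± 3·57.111 → [181.6, 524.3]
No RTs fall outside the cutoffs; all 15 retained. Mean = 5294/15 = 352.933

352.9 ms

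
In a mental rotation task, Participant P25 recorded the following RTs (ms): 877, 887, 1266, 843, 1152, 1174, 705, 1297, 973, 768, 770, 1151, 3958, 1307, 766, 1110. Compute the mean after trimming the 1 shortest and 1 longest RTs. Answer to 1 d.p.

Sorted: 705, 766, 768, 770, 843, 877, 887, 973, 1110, 1151, 1152, 1174, 1266, 1297, 1307, 3958
Drop lowest 1 (705) and highest 1 (3958)
Remaining (n=14): Σ = 14341, mean = 14341/14 = 1024.357

1024.4 ms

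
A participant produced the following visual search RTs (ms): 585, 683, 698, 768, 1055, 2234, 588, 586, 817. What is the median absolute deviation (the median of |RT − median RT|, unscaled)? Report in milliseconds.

112 ms

Sorted: 585, 586, 588, 683, 698, 768, 817, 1055, 2234 → median = 698
|x − 698|: 113, 15, 0, 70, 357, 1536, 110, 112, 119
Sorted deviations: 0, 15, 70, 110, 112, 113, 119, 357, 1536 → MAD = 112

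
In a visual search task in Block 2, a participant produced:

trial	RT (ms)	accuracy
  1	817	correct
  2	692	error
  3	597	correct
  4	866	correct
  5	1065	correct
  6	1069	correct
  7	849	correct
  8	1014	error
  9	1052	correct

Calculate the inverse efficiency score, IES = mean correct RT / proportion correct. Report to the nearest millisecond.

Correct trials (n=7): 817, 597, 866, 1065, 1069, 849, 1052
Mean correct RT = 6315/7 = 902.1429 ms
Proportion correct = 7/9
IES = 902.1429 / (7/9) = 1159.898 ms

1160 ms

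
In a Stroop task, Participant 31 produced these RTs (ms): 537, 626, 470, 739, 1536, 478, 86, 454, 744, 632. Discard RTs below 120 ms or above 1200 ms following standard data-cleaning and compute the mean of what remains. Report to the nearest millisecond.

585 ms

Excluded: 86, 1536
Retained (n=8): Σ = 4680
Mean = 4680/8 = 585.0000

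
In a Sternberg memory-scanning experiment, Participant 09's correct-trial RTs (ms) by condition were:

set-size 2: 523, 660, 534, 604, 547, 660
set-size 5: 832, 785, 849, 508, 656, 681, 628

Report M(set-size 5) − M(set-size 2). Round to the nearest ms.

M(set-size 2) = 3528/6 = 588.000
M(set-size 5) = 4939/7 = 705.571
Difference = 705.571 − 588.000 = 117.571 ms

118 ms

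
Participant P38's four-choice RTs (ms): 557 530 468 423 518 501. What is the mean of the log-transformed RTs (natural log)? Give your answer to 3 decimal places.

6.210

ln(RT): 6.3226, 6.2729, 6.1485, 6.0474, 6.2500, 6.2166
Σ ln(RT) = 37.2579
Mean = 37.2579/6 = 6.20964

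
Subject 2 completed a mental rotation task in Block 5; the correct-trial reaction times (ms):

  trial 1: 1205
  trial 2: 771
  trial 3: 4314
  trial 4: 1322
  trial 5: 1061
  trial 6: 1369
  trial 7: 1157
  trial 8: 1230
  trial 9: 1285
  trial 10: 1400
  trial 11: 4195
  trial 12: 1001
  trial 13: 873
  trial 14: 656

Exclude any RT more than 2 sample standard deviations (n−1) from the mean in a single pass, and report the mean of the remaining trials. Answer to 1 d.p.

1110.8 ms

n = 14, ΣRT = 21839, M = 1559.929
Σ(x−M)² = 17592612.93; s = √(17592612.93/13) = 1163.305
Cutoffs: 1559.929 ± 2·1163.305 → [-766.7, 3886.5]
Outside: 4195, 4314 → excluded.
Retained (n=12): Σ = 13330, mean = 13330/12 = 1110.833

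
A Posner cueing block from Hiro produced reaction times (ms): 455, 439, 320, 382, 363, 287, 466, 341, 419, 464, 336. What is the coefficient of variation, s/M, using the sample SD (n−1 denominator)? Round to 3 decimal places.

n = 11, Σ = 4272, M = 388.3636
Σ(x−M)² = 40308.545; s = √(40308.545/10) = 63.4890
CV = 63.4890 / 388.3636 = 0.16348

0.163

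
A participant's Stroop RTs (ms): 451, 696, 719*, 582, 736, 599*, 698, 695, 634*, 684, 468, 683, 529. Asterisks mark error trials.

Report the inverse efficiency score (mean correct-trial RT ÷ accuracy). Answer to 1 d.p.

Correct trials (n=10): 451, 696, 582, 736, 698, 695, 684, 468, 683, 529
Mean correct RT = 6222/10 = 622.2000 ms
Proportion correct = 10/13
IES = 622.2000 / (10/13) = 808.860 ms

808.9 ms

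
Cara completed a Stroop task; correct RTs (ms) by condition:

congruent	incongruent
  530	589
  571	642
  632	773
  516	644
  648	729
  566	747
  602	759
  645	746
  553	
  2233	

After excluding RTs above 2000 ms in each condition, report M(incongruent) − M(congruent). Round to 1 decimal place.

congruent: exclude 2233
M(congruent) = 5263/9 = 584.778
M(incongruent) = 5629/8 = 703.625
Difference = 703.625 − 584.778 = 118.847 ms

118.8 ms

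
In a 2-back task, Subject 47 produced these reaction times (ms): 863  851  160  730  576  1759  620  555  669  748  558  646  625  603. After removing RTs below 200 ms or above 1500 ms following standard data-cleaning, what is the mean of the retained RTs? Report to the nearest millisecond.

670 ms

Excluded: 160, 1759
Retained (n=12): Σ = 8044
Mean = 8044/12 = 670.3333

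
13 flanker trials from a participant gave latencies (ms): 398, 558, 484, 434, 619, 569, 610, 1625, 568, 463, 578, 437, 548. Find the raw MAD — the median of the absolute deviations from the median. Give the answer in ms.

Sorted: 398, 434, 437, 463, 484, 548, 558, 568, 569, 578, 610, 619, 1625 → median = 558
|x − 558|: 160, 0, 74, 124, 61, 11, 52, 1067, 10, 95, 20, 121, 10
Sorted deviations: 0, 10, 10, 11, 20, 52, 61, 74, 95, 121, 124, 160, 1067 → MAD = 61

61 ms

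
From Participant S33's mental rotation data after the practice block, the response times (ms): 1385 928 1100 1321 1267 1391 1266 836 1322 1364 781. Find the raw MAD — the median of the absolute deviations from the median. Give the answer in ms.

118 ms

Sorted: 781, 836, 928, 1100, 1266, 1267, 1321, 1322, 1364, 1385, 1391 → median = 1267
|x − 1267|: 118, 339, 167, 54, 0, 124, 1, 431, 55, 97, 486
Sorted deviations: 0, 1, 54, 55, 97, 118, 124, 167, 339, 431, 486 → MAD = 118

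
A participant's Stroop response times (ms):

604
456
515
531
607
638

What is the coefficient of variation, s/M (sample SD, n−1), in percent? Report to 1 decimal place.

n = 6, Σ = 3351, M = 558.5000
Σ(x−M)² = 23897.500; s = √(23897.500/5) = 69.1339
CV = 69.1339 / 558.5000 = 0.12379 = 12.379%

12.4%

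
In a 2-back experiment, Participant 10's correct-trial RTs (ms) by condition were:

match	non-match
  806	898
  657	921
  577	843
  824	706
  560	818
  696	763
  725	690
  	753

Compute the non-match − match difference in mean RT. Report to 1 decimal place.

M(match) = 4845/7 = 692.143
M(non-match) = 6392/8 = 799.000
Difference = 799.000 − 692.143 = 106.857 ms

106.9 ms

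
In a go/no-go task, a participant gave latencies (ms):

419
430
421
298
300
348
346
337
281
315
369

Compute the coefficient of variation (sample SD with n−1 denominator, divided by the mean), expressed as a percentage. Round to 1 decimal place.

n = 11, Σ = 3864, M = 351.2727
Σ(x−M)² = 27924.182; s = √(27924.182/10) = 52.8433
CV = 52.8433 / 351.2727 = 0.15043 = 15.043%

15.0%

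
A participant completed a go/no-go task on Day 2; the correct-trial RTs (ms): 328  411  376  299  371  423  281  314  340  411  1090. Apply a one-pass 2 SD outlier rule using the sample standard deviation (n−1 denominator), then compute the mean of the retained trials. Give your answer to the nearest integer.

n = 11, ΣRT = 4644, M = 422.182
Σ(x−M)² = 513417.64; s = √(513417.64/10) = 226.587
Cutoffs: 422.182 ± 2·226.587 → [-31.0, 875.4]
Outside: 1090 → excluded.
Retained (n=10): Σ = 3554, mean = 3554/10 = 355.400

355 ms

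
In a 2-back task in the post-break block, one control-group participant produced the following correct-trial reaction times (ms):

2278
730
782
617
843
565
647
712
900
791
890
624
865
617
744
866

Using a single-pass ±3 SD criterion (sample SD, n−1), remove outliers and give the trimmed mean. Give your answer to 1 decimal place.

n = 16, ΣRT = 13471, M = 841.938
Σ(x−M)² = 2377646.94; s = √(2377646.94/15) = 398.133
Cutoffs: 841.938 ± 3·398.133 → [-352.5, 2036.3]
Outside: 2278 → excluded.
Retained (n=15): Σ = 11193, mean = 11193/15 = 746.200

746.2 ms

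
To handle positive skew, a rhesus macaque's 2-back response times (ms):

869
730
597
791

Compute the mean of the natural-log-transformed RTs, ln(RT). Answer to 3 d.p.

ln(RT): 6.7673, 6.5930, 6.3919, 6.6733
Σ ln(RT) = 26.4256
Mean = 26.4256/4 = 6.60640

6.606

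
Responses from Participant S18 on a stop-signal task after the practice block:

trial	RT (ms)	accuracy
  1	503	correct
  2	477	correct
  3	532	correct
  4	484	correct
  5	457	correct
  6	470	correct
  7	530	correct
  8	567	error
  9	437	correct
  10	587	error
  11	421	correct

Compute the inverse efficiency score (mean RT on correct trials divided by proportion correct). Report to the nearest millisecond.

585 ms

Correct trials (n=9): 503, 477, 532, 484, 457, 470, 530, 437, 421
Mean correct RT = 4311/9 = 479.0000 ms
Proportion correct = 9/11
IES = 479.0000 / (9/11) = 585.444 ms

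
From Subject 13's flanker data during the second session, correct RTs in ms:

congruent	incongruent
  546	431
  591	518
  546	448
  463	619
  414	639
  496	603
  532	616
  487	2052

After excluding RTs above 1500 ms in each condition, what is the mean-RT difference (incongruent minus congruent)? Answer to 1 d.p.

44.1 ms

incongruent: exclude 2052
M(congruent) = 4075/8 = 509.375
M(incongruent) = 3874/7 = 553.429
Difference = 553.429 − 509.375 = 44.054 ms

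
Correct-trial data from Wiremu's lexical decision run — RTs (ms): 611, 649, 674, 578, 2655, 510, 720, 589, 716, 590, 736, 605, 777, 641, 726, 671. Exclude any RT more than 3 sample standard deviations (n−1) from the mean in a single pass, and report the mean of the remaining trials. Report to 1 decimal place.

n = 16, ΣRT = 12448, M = 778.000
Σ(x−M)² = 3833188.00; s = √(3833188.00/15) = 505.515
Cutoffs: 778.000 ± 3·505.515 → [-738.5, 2294.5]
Outside: 2655 → excluded.
Retained (n=15): Σ = 9793, mean = 9793/15 = 652.867

652.9 ms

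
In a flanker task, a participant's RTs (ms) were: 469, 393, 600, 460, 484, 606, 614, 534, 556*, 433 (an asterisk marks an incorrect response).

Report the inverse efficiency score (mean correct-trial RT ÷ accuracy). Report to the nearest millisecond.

567 ms

Correct trials (n=9): 469, 393, 600, 460, 484, 606, 614, 534, 433
Mean correct RT = 4593/9 = 510.3333 ms
Proportion correct = 9/10
IES = 510.3333 / (9/10) = 567.037 ms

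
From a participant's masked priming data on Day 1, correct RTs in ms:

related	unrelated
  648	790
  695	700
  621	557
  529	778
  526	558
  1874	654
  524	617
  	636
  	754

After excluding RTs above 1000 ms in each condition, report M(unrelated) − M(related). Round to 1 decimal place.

related: exclude 1874
M(related) = 3543/6 = 590.500
M(unrelated) = 6044/9 = 671.556
Difference = 671.556 − 590.500 = 81.056 ms

81.1 ms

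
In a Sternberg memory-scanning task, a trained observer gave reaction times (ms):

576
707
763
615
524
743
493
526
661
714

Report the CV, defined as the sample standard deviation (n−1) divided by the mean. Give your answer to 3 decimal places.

n = 10, Σ = 6322, M = 632.2000
Σ(x−M)² = 88317.600; s = √(88317.600/9) = 99.0609
CV = 99.0609 / 632.2000 = 0.15669

0.157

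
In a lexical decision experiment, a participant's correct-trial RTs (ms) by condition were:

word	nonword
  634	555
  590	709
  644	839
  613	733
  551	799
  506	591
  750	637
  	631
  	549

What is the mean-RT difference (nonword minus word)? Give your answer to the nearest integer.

59 ms

M(word) = 4288/7 = 612.571
M(nonword) = 6043/9 = 671.444
Difference = 671.444 − 612.571 = 58.873 ms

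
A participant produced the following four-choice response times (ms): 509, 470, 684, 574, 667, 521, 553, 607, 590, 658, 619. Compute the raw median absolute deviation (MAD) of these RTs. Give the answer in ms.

68 ms

Sorted: 470, 509, 521, 553, 574, 590, 607, 619, 658, 667, 684 → median = 590
|x − 590|: 81, 120, 94, 16, 77, 69, 37, 17, 0, 68, 29
Sorted deviations: 0, 16, 17, 29, 37, 68, 69, 77, 81, 94, 120 → MAD = 68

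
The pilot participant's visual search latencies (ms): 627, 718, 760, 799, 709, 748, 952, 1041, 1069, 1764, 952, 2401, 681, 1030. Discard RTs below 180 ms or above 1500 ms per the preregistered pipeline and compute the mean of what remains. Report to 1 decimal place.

840.5 ms

Excluded: 1764, 2401
Retained (n=12): Σ = 10086
Mean = 10086/12 = 840.5000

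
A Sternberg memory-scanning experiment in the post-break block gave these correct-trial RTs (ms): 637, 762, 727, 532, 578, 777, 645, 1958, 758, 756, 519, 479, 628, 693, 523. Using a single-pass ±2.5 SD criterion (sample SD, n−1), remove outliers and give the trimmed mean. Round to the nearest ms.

644 ms

n = 15, ΣRT = 10972, M = 731.467
Σ(x−M)² = 1752979.73; s = √(1752979.73/14) = 353.854
Cutoffs: 731.467 ± 2.5·353.854 → [-153.2, 1616.1]
Outside: 1958 → excluded.
Retained (n=14): Σ = 9014, mean = 9014/14 = 643.857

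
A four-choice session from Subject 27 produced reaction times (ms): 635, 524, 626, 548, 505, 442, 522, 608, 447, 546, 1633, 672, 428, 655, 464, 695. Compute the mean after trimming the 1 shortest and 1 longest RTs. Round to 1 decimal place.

563.5 ms

Sorted: 428, 442, 447, 464, 505, 522, 524, 546, 548, 608, 626, 635, 655, 672, 695, 1633
Drop lowest 1 (428) and highest 1 (1633)
Remaining (n=14): Σ = 7889, mean = 7889/14 = 563.500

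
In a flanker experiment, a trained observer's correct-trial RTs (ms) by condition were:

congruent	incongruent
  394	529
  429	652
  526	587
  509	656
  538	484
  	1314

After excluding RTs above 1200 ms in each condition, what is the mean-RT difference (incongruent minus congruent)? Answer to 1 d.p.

incongruent: exclude 1314
M(congruent) = 2396/5 = 479.200
M(incongruent) = 2908/5 = 581.600
Difference = 581.600 − 479.200 = 102.400 ms

102.4 ms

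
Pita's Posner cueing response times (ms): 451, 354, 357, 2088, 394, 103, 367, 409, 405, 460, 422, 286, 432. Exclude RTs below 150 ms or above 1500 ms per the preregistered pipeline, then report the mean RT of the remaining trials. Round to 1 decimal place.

394.3 ms

Excluded: 103, 2088
Retained (n=11): Σ = 4337
Mean = 4337/11 = 394.2727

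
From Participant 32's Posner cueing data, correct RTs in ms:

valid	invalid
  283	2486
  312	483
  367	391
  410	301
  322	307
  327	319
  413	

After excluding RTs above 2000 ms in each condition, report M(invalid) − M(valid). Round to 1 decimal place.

invalid: exclude 2486
M(valid) = 2434/7 = 347.714
M(invalid) = 1801/5 = 360.200
Difference = 360.200 − 347.714 = 12.486 ms

12.5 ms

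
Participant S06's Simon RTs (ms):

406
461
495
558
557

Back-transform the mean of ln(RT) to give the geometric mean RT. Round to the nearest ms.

ln(RT): 6.0064, 6.1334, 6.2046, 6.3244, 6.3226
Mean ln(RT) = 30.9912/5 = 6.19825
Geometric mean = exp(6.19825) = 491.89 ms

492 ms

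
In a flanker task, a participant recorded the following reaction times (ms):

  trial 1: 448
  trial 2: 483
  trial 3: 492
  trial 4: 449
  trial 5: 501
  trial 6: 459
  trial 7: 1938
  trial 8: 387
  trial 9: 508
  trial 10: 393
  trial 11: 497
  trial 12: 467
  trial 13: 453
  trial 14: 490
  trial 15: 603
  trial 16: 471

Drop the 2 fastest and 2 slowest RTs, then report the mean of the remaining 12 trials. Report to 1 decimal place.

Sorted: 387, 393, 448, 449, 453, 459, 467, 471, 483, 490, 492, 497, 501, 508, 603, 1938
Drop lowest 2 (387, 393) and highest 2 (603, 1938)
Remaining (n=12): Σ = 5718, mean = 5718/12 = 476.500

476.5 ms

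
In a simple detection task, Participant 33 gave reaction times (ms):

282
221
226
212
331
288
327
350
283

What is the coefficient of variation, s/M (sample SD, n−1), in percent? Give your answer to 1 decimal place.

18.2%

n = 9, Σ = 2520, M = 280.0000
Σ(x−M)² = 20808.000; s = √(20808.000/8) = 51.0000
CV = 51.0000 / 280.0000 = 0.18214 = 18.214%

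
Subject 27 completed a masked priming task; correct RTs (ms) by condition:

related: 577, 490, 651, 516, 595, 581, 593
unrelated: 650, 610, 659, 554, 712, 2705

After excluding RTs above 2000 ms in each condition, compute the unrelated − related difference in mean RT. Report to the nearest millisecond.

unrelated: exclude 2705
M(related) = 4003/7 = 571.857
M(unrelated) = 3185/5 = 637.000
Difference = 637.000 − 571.857 = 65.143 ms

65 ms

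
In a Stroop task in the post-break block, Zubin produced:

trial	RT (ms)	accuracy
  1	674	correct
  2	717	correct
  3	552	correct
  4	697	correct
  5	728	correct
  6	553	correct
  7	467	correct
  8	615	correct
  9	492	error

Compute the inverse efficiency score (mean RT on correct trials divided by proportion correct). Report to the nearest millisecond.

704 ms

Correct trials (n=8): 674, 717, 552, 697, 728, 553, 467, 615
Mean correct RT = 5003/8 = 625.3750 ms
Proportion correct = 8/9
IES = 625.3750 / (8/9) = 703.547 ms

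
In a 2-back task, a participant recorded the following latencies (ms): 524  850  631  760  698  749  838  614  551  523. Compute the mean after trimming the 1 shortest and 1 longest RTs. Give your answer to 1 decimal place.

670.6 ms

Sorted: 523, 524, 551, 614, 631, 698, 749, 760, 838, 850
Drop lowest 1 (523) and highest 1 (850)
Remaining (n=8): Σ = 5365, mean = 5365/8 = 670.625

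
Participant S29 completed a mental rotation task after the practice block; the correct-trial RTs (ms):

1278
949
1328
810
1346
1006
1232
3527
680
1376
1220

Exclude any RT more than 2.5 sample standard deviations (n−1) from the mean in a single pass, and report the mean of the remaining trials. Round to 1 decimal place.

1122.5 ms

n = 11, ΣRT = 14752, M = 1341.091
Σ(x−M)² = 5795276.91; s = √(5795276.91/10) = 761.267
Cutoffs: 1341.091 ± 2.5·761.267 → [-562.1, 3244.3]
Outside: 3527 → excluded.
Retained (n=10): Σ = 11225, mean = 11225/10 = 1122.500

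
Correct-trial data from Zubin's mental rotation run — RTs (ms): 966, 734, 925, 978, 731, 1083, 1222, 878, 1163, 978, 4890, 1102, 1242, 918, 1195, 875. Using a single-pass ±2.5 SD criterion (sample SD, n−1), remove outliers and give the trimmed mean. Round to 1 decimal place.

999.3 ms

n = 16, ΣRT = 19880, M = 1242.500
Σ(x−M)² = 14569034.00; s = √(14569034.00/15) = 985.530
Cutoffs: 1242.500 ± 2.5·985.530 → [-1221.3, 3706.3]
Outside: 4890 → excluded.
Retained (n=15): Σ = 14990, mean = 14990/15 = 999.333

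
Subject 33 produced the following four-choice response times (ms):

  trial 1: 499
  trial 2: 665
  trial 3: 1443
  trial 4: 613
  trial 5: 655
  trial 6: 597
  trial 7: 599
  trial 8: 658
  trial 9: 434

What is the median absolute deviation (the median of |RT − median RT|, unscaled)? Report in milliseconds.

45 ms

Sorted: 434, 499, 597, 599, 613, 655, 658, 665, 1443 → median = 613
|x − 613|: 114, 52, 830, 0, 42, 16, 14, 45, 179
Sorted deviations: 0, 14, 16, 42, 45, 52, 114, 179, 830 → MAD = 45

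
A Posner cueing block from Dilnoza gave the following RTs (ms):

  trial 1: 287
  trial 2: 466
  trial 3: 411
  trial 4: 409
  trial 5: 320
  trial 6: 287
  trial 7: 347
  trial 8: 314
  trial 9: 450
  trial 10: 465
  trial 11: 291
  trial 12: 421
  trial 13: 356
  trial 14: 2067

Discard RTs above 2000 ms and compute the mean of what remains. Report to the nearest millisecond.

Excluded: 2067
Retained (n=13): Σ = 4824
Mean = 4824/13 = 371.0769

371 ms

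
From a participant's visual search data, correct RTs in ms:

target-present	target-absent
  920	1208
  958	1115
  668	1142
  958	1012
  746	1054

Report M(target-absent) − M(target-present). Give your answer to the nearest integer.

256 ms

M(target-present) = 4250/5 = 850.000
M(target-absent) = 5531/5 = 1106.200
Difference = 1106.200 − 850.000 = 256.200 ms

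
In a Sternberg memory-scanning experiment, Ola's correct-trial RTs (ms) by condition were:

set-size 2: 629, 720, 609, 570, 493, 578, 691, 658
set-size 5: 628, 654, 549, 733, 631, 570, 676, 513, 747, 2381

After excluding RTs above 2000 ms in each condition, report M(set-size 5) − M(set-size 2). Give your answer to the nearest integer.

set-size 5: exclude 2381
M(set-size 2) = 4948/8 = 618.500
M(set-size 5) = 5701/9 = 633.444
Difference = 633.444 − 618.500 = 14.944 ms

15 ms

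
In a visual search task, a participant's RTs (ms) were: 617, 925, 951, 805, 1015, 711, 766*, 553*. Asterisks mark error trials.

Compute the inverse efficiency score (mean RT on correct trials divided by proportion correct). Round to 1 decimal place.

Correct trials (n=6): 617, 925, 951, 805, 1015, 711
Mean correct RT = 5024/6 = 837.3333 ms
Proportion correct = 6/8
IES = 837.3333 / (6/8) = 1116.444 ms

1116.4 ms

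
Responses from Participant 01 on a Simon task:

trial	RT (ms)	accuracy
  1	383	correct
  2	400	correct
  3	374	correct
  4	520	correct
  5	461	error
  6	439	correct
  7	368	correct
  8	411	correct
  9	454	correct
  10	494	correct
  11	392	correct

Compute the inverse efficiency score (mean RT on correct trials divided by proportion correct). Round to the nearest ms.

466 ms

Correct trials (n=10): 383, 400, 374, 520, 439, 368, 411, 454, 494, 392
Mean correct RT = 4235/10 = 423.5000 ms
Proportion correct = 10/11
IES = 423.5000 / (10/11) = 465.850 ms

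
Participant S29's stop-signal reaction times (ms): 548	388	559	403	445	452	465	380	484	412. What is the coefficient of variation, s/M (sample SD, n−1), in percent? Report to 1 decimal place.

13.8%

n = 10, Σ = 4536, M = 453.6000
Σ(x−M)² = 35162.400; s = √(35162.400/9) = 62.5055
CV = 62.5055 / 453.6000 = 0.13780 = 13.780%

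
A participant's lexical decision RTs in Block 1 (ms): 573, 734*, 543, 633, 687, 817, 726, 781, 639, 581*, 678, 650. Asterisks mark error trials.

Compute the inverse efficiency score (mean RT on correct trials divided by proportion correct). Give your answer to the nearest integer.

807 ms

Correct trials (n=10): 573, 543, 633, 687, 817, 726, 781, 639, 678, 650
Mean correct RT = 6727/10 = 672.7000 ms
Proportion correct = 10/12
IES = 672.7000 / (10/12) = 807.240 ms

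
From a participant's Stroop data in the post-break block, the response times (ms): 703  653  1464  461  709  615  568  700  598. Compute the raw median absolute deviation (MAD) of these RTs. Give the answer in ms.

55 ms

Sorted: 461, 568, 598, 615, 653, 700, 703, 709, 1464 → median = 653
|x − 653|: 50, 0, 811, 192, 56, 38, 85, 47, 55
Sorted deviations: 0, 38, 47, 50, 55, 56, 85, 192, 811 → MAD = 55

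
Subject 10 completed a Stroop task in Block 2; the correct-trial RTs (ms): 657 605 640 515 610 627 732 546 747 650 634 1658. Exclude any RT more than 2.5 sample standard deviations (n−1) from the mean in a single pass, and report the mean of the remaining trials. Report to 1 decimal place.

633.0 ms

n = 12, ΣRT = 8621, M = 718.417
Σ(x−M)² = 1009626.92; s = √(1009626.92/11) = 302.959
Cutoffs: 718.417 ± 2.5·302.959 → [-39.0, 1475.8]
Outside: 1658 → excluded.
Retained (n=11): Σ = 6963, mean = 6963/11 = 633.000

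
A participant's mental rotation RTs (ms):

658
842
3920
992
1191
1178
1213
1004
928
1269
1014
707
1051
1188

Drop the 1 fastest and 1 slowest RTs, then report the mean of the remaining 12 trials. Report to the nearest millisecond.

Sorted: 658, 707, 842, 928, 992, 1004, 1014, 1051, 1178, 1188, 1191, 1213, 1269, 3920
Drop lowest 1 (658) and highest 1 (3920)
Remaining (n=12): Σ = 12577, mean = 12577/12 = 1048.083

1048 ms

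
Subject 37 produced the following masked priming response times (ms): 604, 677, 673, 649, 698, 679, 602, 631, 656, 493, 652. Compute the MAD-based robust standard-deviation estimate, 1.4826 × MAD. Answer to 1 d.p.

Sorted: 493, 602, 604, 631, 649, 652, 656, 673, 677, 679, 698 → median = 652
|x − 652| sorted: 0, 3, 4, 21, 21, 25, 27, 46, 48, 50, 159 → MAD = 25
Robust SD ≈ 1.4826 × 25 = 37.065

37.1 ms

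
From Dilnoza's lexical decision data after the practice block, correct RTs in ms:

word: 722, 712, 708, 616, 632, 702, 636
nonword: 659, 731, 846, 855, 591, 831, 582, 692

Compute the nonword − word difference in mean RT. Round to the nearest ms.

48 ms

M(word) = 4728/7 = 675.429
M(nonword) = 5787/8 = 723.375
Difference = 723.375 − 675.429 = 47.946 ms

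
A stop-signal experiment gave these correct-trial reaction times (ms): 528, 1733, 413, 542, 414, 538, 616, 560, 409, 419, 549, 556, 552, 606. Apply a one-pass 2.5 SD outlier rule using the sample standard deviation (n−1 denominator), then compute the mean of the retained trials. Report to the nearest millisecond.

n = 14, ΣRT = 8435, M = 602.500
Σ(x−M)² = 1443533.50; s = √(1443533.50/13) = 333.228
Cutoffs: 602.500 ± 2.5·333.228 → [-230.6, 1435.6]
Outside: 1733 → excluded.
Retained (n=13): Σ = 6702, mean = 6702/13 = 515.538

516 ms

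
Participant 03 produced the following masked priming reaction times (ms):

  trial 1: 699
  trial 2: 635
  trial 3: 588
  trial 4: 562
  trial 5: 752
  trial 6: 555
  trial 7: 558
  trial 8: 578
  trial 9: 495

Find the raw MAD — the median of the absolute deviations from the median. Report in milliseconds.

23 ms

Sorted: 495, 555, 558, 562, 578, 588, 635, 699, 752 → median = 578
|x − 578|: 121, 57, 10, 16, 174, 23, 20, 0, 83
Sorted deviations: 0, 10, 16, 20, 23, 57, 83, 121, 174 → MAD = 23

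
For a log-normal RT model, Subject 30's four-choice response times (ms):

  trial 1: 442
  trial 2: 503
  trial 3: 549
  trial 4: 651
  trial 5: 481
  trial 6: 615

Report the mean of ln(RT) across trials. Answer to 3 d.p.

6.283

ln(RT): 6.0913, 6.2206, 6.3081, 6.4785, 6.1759, 6.4216
Σ ln(RT) = 37.6960
Mean = 37.6960/6 = 6.28267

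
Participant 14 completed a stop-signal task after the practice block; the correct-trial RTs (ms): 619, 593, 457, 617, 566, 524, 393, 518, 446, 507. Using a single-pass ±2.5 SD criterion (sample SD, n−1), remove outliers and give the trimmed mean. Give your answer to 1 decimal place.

n = 10, ΣRT = 5240, M = 524.000
Σ(x−M)² = 52258.00; s = √(52258.00/9) = 76.200
Cutoffs: 524.000 ± 2.5·76.200 → [333.5, 714.5]
No RTs fall outside the cutoffs; all 10 retained. Mean = 5240/10 = 524.000

524.0 ms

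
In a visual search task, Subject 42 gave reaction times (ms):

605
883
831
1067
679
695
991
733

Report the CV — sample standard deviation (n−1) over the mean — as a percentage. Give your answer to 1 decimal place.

n = 8, Σ = 6484, M = 810.5000
Σ(x−M)² = 182918.000; s = √(182918.000/7) = 161.6513
CV = 161.6513 / 810.5000 = 0.19945 = 19.945%

19.9%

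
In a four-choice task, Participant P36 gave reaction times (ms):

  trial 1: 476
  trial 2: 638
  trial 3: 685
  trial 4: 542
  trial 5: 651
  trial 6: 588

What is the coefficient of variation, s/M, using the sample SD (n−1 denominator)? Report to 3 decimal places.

n = 6, Σ = 3580, M = 596.6667
Σ(x−M)² = 30087.333; s = √(30087.333/5) = 77.5723
CV = 77.5723 / 596.6667 = 0.13001

0.130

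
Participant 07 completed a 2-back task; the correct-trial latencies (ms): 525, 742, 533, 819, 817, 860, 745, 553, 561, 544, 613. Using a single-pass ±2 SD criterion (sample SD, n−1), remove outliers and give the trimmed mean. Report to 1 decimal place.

n = 11, ΣRT = 7312, M = 664.727
Σ(x−M)² = 174902.18; s = √(174902.18/10) = 132.251
Cutoffs: 664.727 ± 2·132.251 → [400.2, 929.2]
No RTs fall outside the cutoffs; all 11 retained. Mean = 7312/11 = 664.727

664.7 ms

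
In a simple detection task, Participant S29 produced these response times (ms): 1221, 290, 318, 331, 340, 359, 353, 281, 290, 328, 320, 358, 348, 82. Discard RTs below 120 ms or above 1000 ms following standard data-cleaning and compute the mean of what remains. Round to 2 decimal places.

326.33 ms

Excluded: 82, 1221
Retained (n=12): Σ = 3916
Mean = 3916/12 = 326.3333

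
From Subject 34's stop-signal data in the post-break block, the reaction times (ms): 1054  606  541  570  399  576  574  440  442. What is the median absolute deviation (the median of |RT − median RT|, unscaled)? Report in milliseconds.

36 ms

Sorted: 399, 440, 442, 541, 570, 574, 576, 606, 1054 → median = 570
|x − 570|: 484, 36, 29, 0, 171, 6, 4, 130, 128
Sorted deviations: 0, 4, 6, 29, 36, 128, 130, 171, 484 → MAD = 36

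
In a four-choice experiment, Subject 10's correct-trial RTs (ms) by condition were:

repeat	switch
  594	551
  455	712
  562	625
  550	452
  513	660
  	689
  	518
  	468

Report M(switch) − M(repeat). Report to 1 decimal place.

M(repeat) = 2674/5 = 534.800
M(switch) = 4675/8 = 584.375
Difference = 584.375 − 534.800 = 49.575 ms

49.6 ms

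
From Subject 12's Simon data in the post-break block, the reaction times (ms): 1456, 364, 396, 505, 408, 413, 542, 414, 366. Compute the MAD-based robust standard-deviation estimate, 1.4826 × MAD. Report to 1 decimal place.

69.7 ms

Sorted: 364, 366, 396, 408, 413, 414, 505, 542, 1456 → median = 413
|x − 413| sorted: 0, 1, 5, 17, 47, 49, 92, 129, 1043 → MAD = 47
Robust SD ≈ 1.4826 × 47 = 69.682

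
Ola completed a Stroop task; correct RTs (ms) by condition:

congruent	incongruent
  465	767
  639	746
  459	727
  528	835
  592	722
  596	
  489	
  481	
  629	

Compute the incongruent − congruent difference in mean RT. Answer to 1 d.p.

217.4 ms

M(congruent) = 4878/9 = 542.000
M(incongruent) = 3797/5 = 759.400
Difference = 759.400 − 542.000 = 217.400 ms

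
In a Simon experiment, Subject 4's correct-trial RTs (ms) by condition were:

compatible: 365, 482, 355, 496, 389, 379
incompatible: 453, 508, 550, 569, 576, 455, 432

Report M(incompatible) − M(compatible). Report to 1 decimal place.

95.1 ms

M(compatible) = 2466/6 = 411.000
M(incompatible) = 3543/7 = 506.143
Difference = 506.143 − 411.000 = 95.143 ms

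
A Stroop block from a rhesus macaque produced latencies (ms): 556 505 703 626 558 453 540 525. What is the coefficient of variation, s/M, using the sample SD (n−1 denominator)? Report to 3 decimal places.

0.137

n = 8, Σ = 4466, M = 558.2500
Σ(x−M)² = 40899.500; s = √(40899.500/7) = 76.4381
CV = 76.4381 / 558.2500 = 0.13692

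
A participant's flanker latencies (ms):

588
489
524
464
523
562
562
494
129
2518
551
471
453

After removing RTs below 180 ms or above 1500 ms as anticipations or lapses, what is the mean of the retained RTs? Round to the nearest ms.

516 ms

Excluded: 129, 2518
Retained (n=11): Σ = 5681
Mean = 5681/11 = 516.4545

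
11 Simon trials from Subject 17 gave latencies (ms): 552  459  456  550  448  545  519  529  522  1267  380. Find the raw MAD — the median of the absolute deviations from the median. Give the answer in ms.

30 ms

Sorted: 380, 448, 456, 459, 519, 522, 529, 545, 550, 552, 1267 → median = 522
|x − 522|: 30, 63, 66, 28, 74, 23, 3, 7, 0, 745, 142
Sorted deviations: 0, 3, 7, 23, 28, 30, 63, 66, 74, 142, 745 → MAD = 30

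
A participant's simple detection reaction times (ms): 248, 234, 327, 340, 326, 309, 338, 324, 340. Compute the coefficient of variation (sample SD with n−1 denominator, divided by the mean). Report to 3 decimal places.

n = 9, Σ = 2786, M = 309.5556
Σ(x−M)² = 12944.222; s = √(12944.222/8) = 40.2247
CV = 40.2247 / 309.5556 = 0.12994

0.130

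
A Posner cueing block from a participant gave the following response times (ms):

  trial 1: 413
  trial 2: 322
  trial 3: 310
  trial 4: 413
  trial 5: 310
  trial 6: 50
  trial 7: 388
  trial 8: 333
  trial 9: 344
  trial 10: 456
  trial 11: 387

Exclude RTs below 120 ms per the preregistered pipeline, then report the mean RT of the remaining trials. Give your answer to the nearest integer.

368 ms

Excluded: 50
Retained (n=10): Σ = 3676
Mean = 3676/10 = 367.6000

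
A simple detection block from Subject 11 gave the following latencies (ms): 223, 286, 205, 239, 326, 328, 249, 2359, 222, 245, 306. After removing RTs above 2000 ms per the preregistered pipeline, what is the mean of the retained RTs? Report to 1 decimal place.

262.9 ms

Excluded: 2359
Retained (n=10): Σ = 2629
Mean = 2629/10 = 262.9000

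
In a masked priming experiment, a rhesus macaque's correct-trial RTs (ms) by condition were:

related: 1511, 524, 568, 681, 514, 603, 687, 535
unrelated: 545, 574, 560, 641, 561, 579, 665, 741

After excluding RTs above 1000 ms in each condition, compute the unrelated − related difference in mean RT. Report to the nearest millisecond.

related: exclude 1511
M(related) = 4112/7 = 587.429
M(unrelated) = 4866/8 = 608.250
Difference = 608.250 − 587.429 = 20.821 ms

21 ms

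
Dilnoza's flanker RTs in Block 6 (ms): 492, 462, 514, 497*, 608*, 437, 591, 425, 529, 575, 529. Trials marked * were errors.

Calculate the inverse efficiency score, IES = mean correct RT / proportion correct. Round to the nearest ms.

618 ms

Correct trials (n=9): 492, 462, 514, 437, 591, 425, 529, 575, 529
Mean correct RT = 4554/9 = 506.0000 ms
Proportion correct = 9/11
IES = 506.0000 / (9/11) = 618.444 ms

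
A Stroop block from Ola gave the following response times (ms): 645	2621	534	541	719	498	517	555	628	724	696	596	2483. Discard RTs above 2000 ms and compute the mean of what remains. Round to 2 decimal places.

604.82 ms

Excluded: 2483, 2621
Retained (n=11): Σ = 6653
Mean = 6653/11 = 604.8182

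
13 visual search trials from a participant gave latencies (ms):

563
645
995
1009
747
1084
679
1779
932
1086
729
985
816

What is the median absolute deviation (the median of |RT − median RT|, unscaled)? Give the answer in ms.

154 ms

Sorted: 563, 645, 679, 729, 747, 816, 932, 985, 995, 1009, 1084, 1086, 1779 → median = 932
|x − 932|: 369, 287, 63, 77, 185, 152, 253, 847, 0, 154, 203, 53, 116
Sorted deviations: 0, 53, 63, 77, 116, 152, 154, 185, 203, 253, 287, 369, 847 → MAD = 154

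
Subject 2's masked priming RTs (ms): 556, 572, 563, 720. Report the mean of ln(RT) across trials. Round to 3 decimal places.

ln(RT): 6.3208, 6.3491, 6.3333, 6.5793
Σ ln(RT) = 25.5824
Mean = 25.5824/4 = 6.39561

6.396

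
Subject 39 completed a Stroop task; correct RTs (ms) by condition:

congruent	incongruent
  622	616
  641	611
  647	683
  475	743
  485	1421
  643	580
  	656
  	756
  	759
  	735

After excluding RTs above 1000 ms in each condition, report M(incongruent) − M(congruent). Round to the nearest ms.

97 ms

incongruent: exclude 1421
M(congruent) = 3513/6 = 585.500
M(incongruent) = 6139/9 = 682.111
Difference = 682.111 − 585.500 = 96.611 ms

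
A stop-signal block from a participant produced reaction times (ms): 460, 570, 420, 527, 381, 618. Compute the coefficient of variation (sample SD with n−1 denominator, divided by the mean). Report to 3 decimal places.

0.184

n = 6, Σ = 2976, M = 496.0000
Σ(x−M)² = 41618.000; s = √(41618.000/5) = 91.2338
CV = 91.2338 / 496.0000 = 0.18394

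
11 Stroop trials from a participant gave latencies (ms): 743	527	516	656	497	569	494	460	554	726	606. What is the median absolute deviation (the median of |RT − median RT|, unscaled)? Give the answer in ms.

Sorted: 460, 494, 497, 516, 527, 554, 569, 606, 656, 726, 743 → median = 554
|x − 554|: 189, 27, 38, 102, 57, 15, 60, 94, 0, 172, 52
Sorted deviations: 0, 15, 27, 38, 52, 57, 60, 94, 102, 172, 189 → MAD = 57

57 ms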